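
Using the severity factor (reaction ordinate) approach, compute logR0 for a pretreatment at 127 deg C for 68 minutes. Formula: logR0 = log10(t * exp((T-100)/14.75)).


logR0 = log10(t * exp((T - 100) / 14.75))
= log10(68 * exp((127 - 100) / 14.75))
= 2.6275

2.6275


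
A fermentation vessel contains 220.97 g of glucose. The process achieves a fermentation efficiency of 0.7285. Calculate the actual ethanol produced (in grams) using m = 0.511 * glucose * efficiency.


Actual ethanol: m = 0.511 * 220.97 * 0.7285
m = 82.2591 g

82.2591 g


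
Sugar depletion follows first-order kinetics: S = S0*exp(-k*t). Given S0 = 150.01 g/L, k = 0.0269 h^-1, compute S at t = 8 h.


S = S0 * exp(-k * t)
S = 150.01 * exp(-0.0269 * 8)
S = 120.9651 g/L

120.9651 g/L


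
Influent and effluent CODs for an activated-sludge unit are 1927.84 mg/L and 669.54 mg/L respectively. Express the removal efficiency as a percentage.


eta = (COD_in - COD_out) / COD_in * 100
= (1927.84 - 669.54) / 1927.84 * 100
= 65.2699%

65.2699%


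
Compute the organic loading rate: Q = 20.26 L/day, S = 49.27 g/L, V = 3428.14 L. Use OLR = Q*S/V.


OLR = Q * S / V
= 20.26 * 49.27 / 3428.14
= 0.2912 g/L/day

0.2912 g/L/day


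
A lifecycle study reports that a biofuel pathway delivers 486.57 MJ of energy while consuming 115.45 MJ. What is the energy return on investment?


EROI = E_out / E_in
= 486.57 / 115.45
= 4.2146

4.2146


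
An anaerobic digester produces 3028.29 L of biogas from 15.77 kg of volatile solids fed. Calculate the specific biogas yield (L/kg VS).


Y = V / VS
= 3028.29 / 15.77
= 192.0285 L/kg VS

192.0285 L/kg VS


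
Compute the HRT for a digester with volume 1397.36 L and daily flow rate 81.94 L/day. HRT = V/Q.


HRT = V / Q
= 1397.36 / 81.94
= 17.0535 days

17.0535 days


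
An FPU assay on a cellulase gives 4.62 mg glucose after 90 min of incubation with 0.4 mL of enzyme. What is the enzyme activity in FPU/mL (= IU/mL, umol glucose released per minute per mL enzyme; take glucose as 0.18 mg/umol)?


Activity = glucose_mg / (0.18 mg/umol * V_mL * t_min)
= 4.62 / (0.18 * 0.4 * 90)
= 0.7130 FPU/mL

0.7130 FPU/mL


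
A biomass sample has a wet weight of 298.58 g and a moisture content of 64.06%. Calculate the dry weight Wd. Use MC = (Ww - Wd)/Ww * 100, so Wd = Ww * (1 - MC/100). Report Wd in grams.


Wd = Ww * (1 - MC/100)
= 298.58 * (1 - 64.06/100)
= 107.3097 g

107.3097 g


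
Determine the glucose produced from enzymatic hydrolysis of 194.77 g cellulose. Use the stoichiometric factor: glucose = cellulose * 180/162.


glucose = cellulose * 180/162
= 194.77 * 180/162
= 216.4111 g

216.4111 g


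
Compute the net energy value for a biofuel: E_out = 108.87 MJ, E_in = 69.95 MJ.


NEV = E_out - E_in
= 108.87 - 69.95
= 38.9200 MJ

38.9200 MJ


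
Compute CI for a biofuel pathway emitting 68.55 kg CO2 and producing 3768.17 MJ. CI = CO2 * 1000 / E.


CI = CO2 * 1000 / E
= 68.55 * 1000 / 3768.17
= 18.1919 g CO2/MJ

18.1919 g CO2/MJ


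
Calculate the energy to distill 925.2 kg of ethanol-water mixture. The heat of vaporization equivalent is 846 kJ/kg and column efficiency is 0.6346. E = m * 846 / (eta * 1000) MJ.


E = m * 846 / (eta * 1000)
= 925.2 * 846 / (0.6346 * 1000)
= 1233.4056 MJ

1233.4056 MJ


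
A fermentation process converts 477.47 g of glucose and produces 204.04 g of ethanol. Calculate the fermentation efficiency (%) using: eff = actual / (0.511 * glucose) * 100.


Fermentation efficiency = (actual / (0.511 * glucose)) * 100
= (204.04 / (0.511 * 477.47)) * 100
= 83.6273%

83.6273%


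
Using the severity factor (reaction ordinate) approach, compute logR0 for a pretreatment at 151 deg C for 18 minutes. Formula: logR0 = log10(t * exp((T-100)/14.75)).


logR0 = log10(t * exp((T - 100) / 14.75))
= log10(18 * exp((151 - 100) / 14.75))
= 2.7569

2.7569


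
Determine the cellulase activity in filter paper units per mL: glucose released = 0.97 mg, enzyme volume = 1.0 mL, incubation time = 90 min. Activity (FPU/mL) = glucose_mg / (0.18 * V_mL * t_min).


Activity = glucose_mg / (0.18 mg/umol * V_mL * t_min)
= 0.97 / (0.18 * 1.0 * 90)
= 0.0599 FPU/mL

0.0599 FPU/mL


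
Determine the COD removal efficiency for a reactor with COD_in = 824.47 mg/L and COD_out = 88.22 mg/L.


eta = (COD_in - COD_out) / COD_in * 100
= (824.47 - 88.22) / 824.47 * 100
= 89.2998%

89.2998%


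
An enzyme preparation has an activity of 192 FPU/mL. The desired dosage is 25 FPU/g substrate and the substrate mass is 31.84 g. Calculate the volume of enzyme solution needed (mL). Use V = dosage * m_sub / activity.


V = dosage * m_sub / activity
V = 25 * 31.84 / 192
V = 4.1458 mL

4.1458 mL


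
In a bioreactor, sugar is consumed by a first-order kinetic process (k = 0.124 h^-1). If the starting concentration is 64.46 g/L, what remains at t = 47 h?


S = S0 * exp(-k * t)
S = 64.46 * exp(-0.124 * 47)
S = 0.1898 g/L

0.1898 g/L


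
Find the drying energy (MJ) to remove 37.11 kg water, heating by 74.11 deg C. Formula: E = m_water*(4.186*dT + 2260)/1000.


E = m_water * (4.186 * dT + 2260) / 1000
= 37.11 * (4.186 * 74.11 + 2260) / 1000
= 95.3810 MJ

95.3810 MJ


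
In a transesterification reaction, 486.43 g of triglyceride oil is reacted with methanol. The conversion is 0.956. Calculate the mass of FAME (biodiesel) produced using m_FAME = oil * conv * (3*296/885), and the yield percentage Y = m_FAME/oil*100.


m_FAME = oil * conv * (3 * 296 / 885) = oil * conv * (888/885)
= 486.43 * 0.956 * 888 / 885
= 466.6034 g
Y = m_FAME / oil * 100 = conv * (888/885) * 100
= 0.956 * 888 / 885 * 100
= 95.92%

466.6034 g FAME; Y = 95.92%


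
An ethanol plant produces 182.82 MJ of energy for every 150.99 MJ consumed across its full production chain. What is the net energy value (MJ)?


NEV = E_out - E_in
= 182.82 - 150.99
= 31.8300 MJ

31.8300 MJ


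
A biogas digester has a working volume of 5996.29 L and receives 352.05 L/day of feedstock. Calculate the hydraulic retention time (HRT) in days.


HRT = V / Q
= 5996.29 / 352.05
= 17.0325 days

17.0325 days


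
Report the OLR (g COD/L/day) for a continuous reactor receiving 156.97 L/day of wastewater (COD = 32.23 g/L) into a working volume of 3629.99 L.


OLR = Q * S / V
= 156.97 * 32.23 / 3629.99
= 1.3937 g/L/day

1.3937 g/L/day


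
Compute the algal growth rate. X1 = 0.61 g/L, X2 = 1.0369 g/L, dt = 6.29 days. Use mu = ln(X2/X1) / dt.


mu = ln(X2/X1) / dt
= ln(1.0369/0.61) / 6.29
= 0.0843 per day

0.0843 per day


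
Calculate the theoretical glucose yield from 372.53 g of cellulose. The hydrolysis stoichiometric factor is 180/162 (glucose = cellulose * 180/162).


glucose = cellulose * 180/162
= 372.53 * 180/162
= 413.9222 g

413.9222 g


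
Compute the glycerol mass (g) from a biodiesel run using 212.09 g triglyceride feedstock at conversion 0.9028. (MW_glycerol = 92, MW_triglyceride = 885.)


glycerol = oil * conv * (92/885)
= 212.09 * 0.9028 * 92 / 885
= 19.9047 g

19.9047 g


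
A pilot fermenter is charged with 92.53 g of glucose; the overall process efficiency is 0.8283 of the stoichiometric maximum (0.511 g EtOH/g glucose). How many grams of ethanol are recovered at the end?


Actual ethanol: m = 0.511 * 92.53 * 0.8283
m = 39.1644 g

39.1644 g


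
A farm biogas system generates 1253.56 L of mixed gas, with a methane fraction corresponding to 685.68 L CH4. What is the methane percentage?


CH4% = V_CH4 / V_total * 100
= 685.68 / 1253.56 * 100
= 54.6986%

54.6986%


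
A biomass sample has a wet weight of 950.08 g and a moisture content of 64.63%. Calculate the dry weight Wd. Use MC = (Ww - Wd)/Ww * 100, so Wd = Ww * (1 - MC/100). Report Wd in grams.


Wd = Ww * (1 - MC/100)
= 950.08 * (1 - 64.63/100)
= 336.0433 g

336.0433 g


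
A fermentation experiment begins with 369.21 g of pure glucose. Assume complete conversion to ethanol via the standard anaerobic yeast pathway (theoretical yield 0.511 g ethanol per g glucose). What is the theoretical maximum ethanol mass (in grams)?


Theoretical ethanol yield: m_EtOH = 0.511 * m_glucose
m_EtOH = 0.511 * 369.21 = 188.6663 g

188.6663 g


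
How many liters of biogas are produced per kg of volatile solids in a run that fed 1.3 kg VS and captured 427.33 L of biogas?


Y = V / VS
= 427.33 / 1.3
= 328.7154 L/kg VS

328.7154 L/kg VS


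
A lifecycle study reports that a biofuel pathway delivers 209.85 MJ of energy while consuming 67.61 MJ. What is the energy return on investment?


EROI = E_out / E_in
= 209.85 / 67.61
= 3.1038

3.1038


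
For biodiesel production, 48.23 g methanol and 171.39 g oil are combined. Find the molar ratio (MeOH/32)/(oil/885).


Molar ratio = n_MeOH / n_oil = (MeOH/32) / (oil/885) = (MeOH * 885) / (32 * oil)
= (48.23 * 885) / (32 * 171.39)
= 7.7826

7.7826


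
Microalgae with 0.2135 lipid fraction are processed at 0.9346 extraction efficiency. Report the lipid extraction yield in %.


Y = lipid_content * extraction_eff * 100
= 0.2135 * 0.9346 * 100
= 19.9537%

19.9537%


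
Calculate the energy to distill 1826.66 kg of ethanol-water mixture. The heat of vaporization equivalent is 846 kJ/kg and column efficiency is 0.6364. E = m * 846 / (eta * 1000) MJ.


E = m * 846 / (eta * 1000)
= 1826.66 * 846 / (0.6364 * 1000)
= 2428.2752 MJ

2428.2752 MJ


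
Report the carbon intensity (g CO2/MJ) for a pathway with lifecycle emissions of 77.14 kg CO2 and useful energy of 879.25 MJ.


CI = CO2 * 1000 / E
= 77.14 * 1000 / 879.25
= 87.7339 g CO2/MJ

87.7339 g CO2/MJ


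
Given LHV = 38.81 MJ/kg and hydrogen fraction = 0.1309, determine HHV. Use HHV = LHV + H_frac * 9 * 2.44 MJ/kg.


HHV = LHV + H_frac * 9 * 2.44
= 38.81 + 0.1309 * 9 * 2.44
= 41.6846 MJ/kg

41.6846 MJ/kg


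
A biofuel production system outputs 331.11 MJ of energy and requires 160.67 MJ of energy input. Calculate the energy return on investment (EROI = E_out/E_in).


EROI = E_out / E_in
= 331.11 / 160.67
= 2.0608

2.0608


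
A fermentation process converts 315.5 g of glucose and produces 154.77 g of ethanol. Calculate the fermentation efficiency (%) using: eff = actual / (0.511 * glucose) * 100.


Fermentation efficiency = (actual / (0.511 * glucose)) * 100
= (154.77 / (0.511 * 315.5)) * 100
= 95.9990%

95.9990%


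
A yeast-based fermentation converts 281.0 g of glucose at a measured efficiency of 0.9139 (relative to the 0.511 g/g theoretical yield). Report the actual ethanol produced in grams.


Actual ethanol: m = 0.511 * 281.0 * 0.9139
m = 131.2278 g

131.2278 g


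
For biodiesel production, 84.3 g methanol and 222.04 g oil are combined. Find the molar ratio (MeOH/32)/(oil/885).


Molar ratio = n_MeOH / n_oil = (MeOH/32) / (oil/885) = (MeOH * 885) / (32 * oil)
= (84.3 * 885) / (32 * 222.04)
= 10.5000

10.5000


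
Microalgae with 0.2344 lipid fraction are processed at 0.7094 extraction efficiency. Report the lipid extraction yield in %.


Y = lipid_content * extraction_eff * 100
= 0.2344 * 0.7094 * 100
= 16.6283%

16.6283%


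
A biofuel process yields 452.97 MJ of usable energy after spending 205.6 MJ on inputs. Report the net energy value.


NEV = E_out - E_in
= 452.97 - 205.6
= 247.3700 MJ

247.3700 MJ


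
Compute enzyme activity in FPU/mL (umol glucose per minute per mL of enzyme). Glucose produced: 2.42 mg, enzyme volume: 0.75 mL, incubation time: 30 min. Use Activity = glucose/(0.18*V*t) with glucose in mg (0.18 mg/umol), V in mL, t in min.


Activity = glucose_mg / (0.18 mg/umol * V_mL * t_min)
= 2.42 / (0.18 * 0.75 * 30)
= 0.5975 FPU/mL

0.5975 FPU/mL


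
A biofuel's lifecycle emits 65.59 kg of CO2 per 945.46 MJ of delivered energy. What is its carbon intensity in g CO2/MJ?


CI = CO2 * 1000 / E
= 65.59 * 1000 / 945.46
= 69.3736 g CO2/MJ

69.3736 g CO2/MJ


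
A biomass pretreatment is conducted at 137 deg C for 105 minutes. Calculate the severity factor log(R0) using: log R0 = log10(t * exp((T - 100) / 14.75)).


logR0 = log10(t * exp((T - 100) / 14.75))
= log10(105 * exp((137 - 100) / 14.75))
= 3.1106

3.1106


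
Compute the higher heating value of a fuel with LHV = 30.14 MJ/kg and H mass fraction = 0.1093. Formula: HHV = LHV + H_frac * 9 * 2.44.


HHV = LHV + H_frac * 9 * 2.44
= 30.14 + 0.1093 * 9 * 2.44
= 32.5402 MJ/kg

32.5402 MJ/kg


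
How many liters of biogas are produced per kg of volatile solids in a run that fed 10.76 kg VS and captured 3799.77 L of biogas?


Y = V / VS
= 3799.77 / 10.76
= 353.1385 L/kg VS

353.1385 L/kg VS


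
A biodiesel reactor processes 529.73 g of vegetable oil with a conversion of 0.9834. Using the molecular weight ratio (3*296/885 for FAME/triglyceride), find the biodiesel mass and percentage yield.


m_FAME = oil * conv * (3 * 296 / 885) = oil * conv * (888/885)
= 529.73 * 0.9834 * 888 / 885
= 522.7024 g
Y = m_FAME / oil * 100 = conv * (888/885) * 100
= 0.9834 * 888 / 885 * 100
= 98.67%

522.7024 g FAME; Y = 98.67%


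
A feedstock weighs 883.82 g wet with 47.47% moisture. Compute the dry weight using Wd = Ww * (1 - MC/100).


Wd = Ww * (1 - MC/100)
= 883.82 * (1 - 47.47/100)
= 464.2706 g

464.2706 g


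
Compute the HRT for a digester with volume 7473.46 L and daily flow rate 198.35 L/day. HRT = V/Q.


HRT = V / Q
= 7473.46 / 198.35
= 37.6781 days

37.6781 days


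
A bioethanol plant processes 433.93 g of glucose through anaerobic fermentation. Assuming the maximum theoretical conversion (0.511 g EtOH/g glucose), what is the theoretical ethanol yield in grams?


Theoretical ethanol yield: m_EtOH = 0.511 * m_glucose
m_EtOH = 0.511 * 433.93 = 221.7382 g

221.7382 g


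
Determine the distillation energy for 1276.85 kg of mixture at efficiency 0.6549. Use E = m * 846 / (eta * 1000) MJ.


E = m * 846 / (eta * 1000)
= 1276.85 * 846 / (0.6549 * 1000)
= 1649.4352 MJ

1649.4352 MJ


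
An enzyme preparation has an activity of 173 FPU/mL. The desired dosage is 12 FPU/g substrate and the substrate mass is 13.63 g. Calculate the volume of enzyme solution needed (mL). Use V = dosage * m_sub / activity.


V = dosage * m_sub / activity
V = 12 * 13.63 / 173
V = 0.9454 mL

0.9454 mL


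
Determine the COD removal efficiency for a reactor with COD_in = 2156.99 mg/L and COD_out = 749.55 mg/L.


eta = (COD_in - COD_out) / COD_in * 100
= (2156.99 - 749.55) / 2156.99 * 100
= 65.2502%

65.2502%


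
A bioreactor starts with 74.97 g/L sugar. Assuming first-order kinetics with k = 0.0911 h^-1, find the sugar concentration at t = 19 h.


S = S0 * exp(-k * t)
S = 74.97 * exp(-0.0911 * 19)
S = 13.2791 g/L

13.2791 g/L


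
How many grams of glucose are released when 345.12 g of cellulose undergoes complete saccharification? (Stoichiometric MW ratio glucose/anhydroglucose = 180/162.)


glucose = cellulose * 180/162
= 345.12 * 180/162
= 383.4667 g

383.4667 g


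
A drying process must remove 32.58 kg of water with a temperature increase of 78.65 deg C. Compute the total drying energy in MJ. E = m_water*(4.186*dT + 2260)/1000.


E = m_water * (4.186 * dT + 2260) / 1000
= 32.58 * (4.186 * 78.65 + 2260) / 1000
= 84.3571 MJ

84.3571 MJ


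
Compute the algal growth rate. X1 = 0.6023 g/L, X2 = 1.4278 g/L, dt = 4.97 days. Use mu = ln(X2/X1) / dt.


mu = ln(X2/X1) / dt
= ln(1.4278/0.6023) / 4.97
= 0.1737 per day

0.1737 per day


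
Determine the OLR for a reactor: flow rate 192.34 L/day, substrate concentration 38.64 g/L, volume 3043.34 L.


OLR = Q * S / V
= 192.34 * 38.64 / 3043.34
= 2.4421 g/L/day

2.4421 g/L/day


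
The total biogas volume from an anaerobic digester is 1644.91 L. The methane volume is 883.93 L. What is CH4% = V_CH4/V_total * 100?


CH4% = V_CH4 / V_total * 100
= 883.93 / 1644.91 * 100
= 53.7373%

53.7373%


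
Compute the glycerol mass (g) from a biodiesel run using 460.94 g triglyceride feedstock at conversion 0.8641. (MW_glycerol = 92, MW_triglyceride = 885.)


glycerol = oil * conv * (92/885)
= 460.94 * 0.8641 * 92 / 885
= 41.4050 g

41.4050 g


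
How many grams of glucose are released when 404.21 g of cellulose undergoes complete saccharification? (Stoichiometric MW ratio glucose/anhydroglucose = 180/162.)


glucose = cellulose * 180/162
= 404.21 * 180/162
= 449.1222 g

449.1222 g


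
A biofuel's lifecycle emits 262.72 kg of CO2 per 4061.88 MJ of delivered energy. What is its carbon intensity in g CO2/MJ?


CI = CO2 * 1000 / E
= 262.72 * 1000 / 4061.88
= 64.6794 g CO2/MJ

64.6794 g CO2/MJ


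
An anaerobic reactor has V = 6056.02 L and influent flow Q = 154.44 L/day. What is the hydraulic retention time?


HRT = V / Q
= 6056.02 / 154.44
= 39.2128 days

39.2128 days


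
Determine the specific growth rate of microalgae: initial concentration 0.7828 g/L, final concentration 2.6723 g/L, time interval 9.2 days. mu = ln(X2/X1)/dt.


mu = ln(X2/X1) / dt
= ln(2.6723/0.7828) / 9.2
= 0.1335 per day

0.1335 per day


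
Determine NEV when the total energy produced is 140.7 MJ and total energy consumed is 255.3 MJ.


NEV = E_out - E_in
= 140.7 - 255.3
= -114.6000 MJ

-114.6000 MJ


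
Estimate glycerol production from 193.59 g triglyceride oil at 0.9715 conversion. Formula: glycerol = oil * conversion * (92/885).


glycerol = oil * conv * (92/885)
= 193.59 * 0.9715 * 92 / 885
= 19.5511 g

19.5511 g


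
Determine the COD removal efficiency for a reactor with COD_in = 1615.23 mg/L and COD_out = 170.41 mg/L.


eta = (COD_in - COD_out) / COD_in * 100
= (1615.23 - 170.41) / 1615.23 * 100
= 89.4498%

89.4498%


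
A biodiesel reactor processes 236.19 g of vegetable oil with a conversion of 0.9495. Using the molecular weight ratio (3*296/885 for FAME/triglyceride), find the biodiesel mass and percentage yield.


m_FAME = oil * conv * (3 * 296 / 885) = oil * conv * (888/885)
= 236.19 * 0.9495 * 888 / 885
= 225.0226 g
Y = m_FAME / oil * 100 = conv * (888/885) * 100
= 0.9495 * 888 / 885 * 100
= 95.27%

225.0226 g FAME; Y = 95.27%


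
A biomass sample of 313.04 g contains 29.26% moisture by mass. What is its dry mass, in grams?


Wd = Ww * (1 - MC/100)
= 313.04 * (1 - 29.26/100)
= 221.4445 g

221.4445 g


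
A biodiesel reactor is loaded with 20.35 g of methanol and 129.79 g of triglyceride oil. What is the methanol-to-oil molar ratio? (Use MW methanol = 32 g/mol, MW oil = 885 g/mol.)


Molar ratio = n_MeOH / n_oil = (MeOH/32) / (oil/885) = (MeOH * 885) / (32 * oil)
= (20.35 * 885) / (32 * 129.79)
= 4.3363

4.3363


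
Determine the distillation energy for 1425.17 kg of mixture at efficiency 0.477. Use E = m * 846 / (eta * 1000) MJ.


E = m * 846 / (eta * 1000)
= 1425.17 * 846 / (0.477 * 1000)
= 2527.6600 MJ

2527.6600 MJ


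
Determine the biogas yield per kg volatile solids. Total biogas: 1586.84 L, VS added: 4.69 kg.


Y = V / VS
= 1586.84 / 4.69
= 338.3454 L/kg VS

338.3454 L/kg VS


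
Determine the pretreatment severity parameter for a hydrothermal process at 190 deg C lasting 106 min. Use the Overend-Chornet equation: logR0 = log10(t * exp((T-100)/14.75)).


logR0 = log10(t * exp((T - 100) / 14.75))
= log10(106 * exp((190 - 100) / 14.75))
= 4.6752

4.6752


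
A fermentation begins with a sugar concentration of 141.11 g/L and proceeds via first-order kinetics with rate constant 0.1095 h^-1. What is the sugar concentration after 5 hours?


S = S0 * exp(-k * t)
S = 141.11 * exp(-0.1095 * 5)
S = 81.6172 g/L

81.6172 g/L


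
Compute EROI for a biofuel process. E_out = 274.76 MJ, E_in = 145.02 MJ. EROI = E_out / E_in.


EROI = E_out / E_in
= 274.76 / 145.02
= 1.8946

1.8946


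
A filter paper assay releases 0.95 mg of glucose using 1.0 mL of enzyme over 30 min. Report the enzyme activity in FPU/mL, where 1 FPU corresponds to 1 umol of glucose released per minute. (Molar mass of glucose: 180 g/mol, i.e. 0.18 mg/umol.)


Activity = glucose_mg / (0.18 mg/umol * V_mL * t_min)
= 0.95 / (0.18 * 1.0 * 30)
= 0.1759 FPU/mL

0.1759 FPU/mL


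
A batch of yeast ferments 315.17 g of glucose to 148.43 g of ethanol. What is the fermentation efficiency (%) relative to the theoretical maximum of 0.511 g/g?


Fermentation efficiency = (actual / (0.511 * glucose)) * 100
= (148.43 / (0.511 * 315.17)) * 100
= 92.1629%

92.1629%


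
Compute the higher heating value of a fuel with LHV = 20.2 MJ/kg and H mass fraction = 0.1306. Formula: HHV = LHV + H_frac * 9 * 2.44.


HHV = LHV + H_frac * 9 * 2.44
= 20.2 + 0.1306 * 9 * 2.44
= 23.0680 MJ/kg

23.0680 MJ/kg


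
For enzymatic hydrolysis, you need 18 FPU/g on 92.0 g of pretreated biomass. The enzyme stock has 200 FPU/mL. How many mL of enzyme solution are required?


V = dosage * m_sub / activity
V = 18 * 92.0 / 200
V = 8.2800 mL

8.2800 mL


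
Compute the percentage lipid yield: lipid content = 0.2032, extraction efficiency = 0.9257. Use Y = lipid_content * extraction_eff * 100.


Y = lipid_content * extraction_eff * 100
= 0.2032 * 0.9257 * 100
= 18.8102%

18.8102%


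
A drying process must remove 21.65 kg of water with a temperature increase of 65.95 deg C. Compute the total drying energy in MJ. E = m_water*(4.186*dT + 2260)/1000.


E = m_water * (4.186 * dT + 2260) / 1000
= 21.65 * (4.186 * 65.95 + 2260) / 1000
= 54.9058 MJ

54.9058 MJ


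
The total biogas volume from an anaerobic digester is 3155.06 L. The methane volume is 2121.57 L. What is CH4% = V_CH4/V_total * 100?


CH4% = V_CH4 / V_total * 100
= 2121.57 / 3155.06 * 100
= 67.2434%

67.2434%


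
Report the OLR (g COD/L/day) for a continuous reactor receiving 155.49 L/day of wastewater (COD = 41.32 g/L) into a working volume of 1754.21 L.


OLR = Q * S / V
= 155.49 * 41.32 / 1754.21
= 3.6625 g/L/day

3.6625 g/L/day


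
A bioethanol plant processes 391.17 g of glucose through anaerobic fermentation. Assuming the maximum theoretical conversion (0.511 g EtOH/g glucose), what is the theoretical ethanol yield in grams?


Theoretical ethanol yield: m_EtOH = 0.511 * m_glucose
m_EtOH = 0.511 * 391.17 = 199.8879 g

199.8879 g


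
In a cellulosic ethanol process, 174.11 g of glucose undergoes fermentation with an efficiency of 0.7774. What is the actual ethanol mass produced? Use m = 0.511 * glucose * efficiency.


Actual ethanol: m = 0.511 * 174.11 * 0.7774
m = 69.1654 g

69.1654 g


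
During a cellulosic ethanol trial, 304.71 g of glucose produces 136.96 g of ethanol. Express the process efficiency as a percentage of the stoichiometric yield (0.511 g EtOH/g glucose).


Fermentation efficiency = (actual / (0.511 * glucose)) * 100
= (136.96 / (0.511 * 304.71)) * 100
= 87.9602%

87.9602%


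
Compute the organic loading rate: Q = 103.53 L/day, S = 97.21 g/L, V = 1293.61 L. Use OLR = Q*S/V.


OLR = Q * S / V
= 103.53 * 97.21 / 1293.61
= 7.7799 g/L/day

7.7799 g/L/day


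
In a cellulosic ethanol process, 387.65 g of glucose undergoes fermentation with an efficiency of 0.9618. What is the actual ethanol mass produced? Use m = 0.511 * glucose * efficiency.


Actual ethanol: m = 0.511 * 387.65 * 0.9618
m = 190.5221 g

190.5221 g


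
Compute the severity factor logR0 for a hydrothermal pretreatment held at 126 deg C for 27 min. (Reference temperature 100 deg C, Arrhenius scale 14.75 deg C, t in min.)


logR0 = log10(t * exp((T - 100) / 14.75))
= log10(27 * exp((126 - 100) / 14.75))
= 2.1969

2.1969


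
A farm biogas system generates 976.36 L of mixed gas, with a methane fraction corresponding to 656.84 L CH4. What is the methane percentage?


CH4% = V_CH4 / V_total * 100
= 656.84 / 976.36 * 100
= 67.2744%

67.2744%


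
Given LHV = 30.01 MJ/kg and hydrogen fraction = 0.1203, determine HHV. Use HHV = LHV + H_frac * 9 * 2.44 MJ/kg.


HHV = LHV + H_frac * 9 * 2.44
= 30.01 + 0.1203 * 9 * 2.44
= 32.6518 MJ/kg

32.6518 MJ/kg


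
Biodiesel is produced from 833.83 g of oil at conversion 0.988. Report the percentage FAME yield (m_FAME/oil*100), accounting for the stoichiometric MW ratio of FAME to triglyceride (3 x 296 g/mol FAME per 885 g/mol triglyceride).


m_FAME = oil * conv * (3 * 296 / 885) = oil * conv * (888/885)
= 833.83 * 0.988 * 888 / 885
= 826.6167 g
Y = m_FAME / oil * 100 = conv * (888/885) * 100
= 0.988 * 888 / 885 * 100
= 99.13%

99.13%


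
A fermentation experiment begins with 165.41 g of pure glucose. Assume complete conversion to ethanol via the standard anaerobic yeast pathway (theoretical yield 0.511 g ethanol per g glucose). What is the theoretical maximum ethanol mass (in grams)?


Theoretical ethanol yield: m_EtOH = 0.511 * m_glucose
m_EtOH = 0.511 * 165.41 = 84.5245 g

84.5245 g


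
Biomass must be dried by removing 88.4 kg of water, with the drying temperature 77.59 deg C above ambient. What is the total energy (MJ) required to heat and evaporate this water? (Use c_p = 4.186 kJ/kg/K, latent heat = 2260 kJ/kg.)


E = m_water * (4.186 * dT + 2260) / 1000
= 88.4 * (4.186 * 77.59 + 2260) / 1000
= 228.4956 MJ

228.4956 MJ


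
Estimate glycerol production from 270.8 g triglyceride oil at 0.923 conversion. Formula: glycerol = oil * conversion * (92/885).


glycerol = oil * conv * (92/885)
= 270.8 * 0.923 * 92 / 885
= 25.9833 g

25.9833 g


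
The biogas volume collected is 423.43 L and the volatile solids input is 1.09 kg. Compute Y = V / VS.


Y = V / VS
= 423.43 / 1.09
= 388.4679 L/kg VS

388.4679 L/kg VS


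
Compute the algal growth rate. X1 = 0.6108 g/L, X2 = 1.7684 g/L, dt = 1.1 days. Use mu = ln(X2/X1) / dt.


mu = ln(X2/X1) / dt
= ln(1.7684/0.6108) / 1.1
= 0.9664 per day

0.9664 per day


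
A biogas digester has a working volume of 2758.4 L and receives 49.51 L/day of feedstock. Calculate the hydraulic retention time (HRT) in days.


HRT = V / Q
= 2758.4 / 49.51
= 55.7140 days

55.7140 days


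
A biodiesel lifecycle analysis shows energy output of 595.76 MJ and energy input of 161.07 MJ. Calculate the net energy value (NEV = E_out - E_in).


NEV = E_out - E_in
= 595.76 - 161.07
= 434.6900 MJ

434.6900 MJ


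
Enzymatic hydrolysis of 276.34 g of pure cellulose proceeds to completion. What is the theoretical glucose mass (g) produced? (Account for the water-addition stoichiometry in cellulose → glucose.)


glucose = cellulose * 180/162
= 276.34 * 180/162
= 307.0444 g

307.0444 g


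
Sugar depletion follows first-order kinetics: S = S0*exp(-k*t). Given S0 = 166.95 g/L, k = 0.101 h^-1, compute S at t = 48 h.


S = S0 * exp(-k * t)
S = 166.95 * exp(-0.101 * 48)
S = 1.3096 g/L

1.3096 g/L


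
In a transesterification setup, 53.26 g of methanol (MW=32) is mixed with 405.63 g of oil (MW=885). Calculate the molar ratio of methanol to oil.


Molar ratio = n_MeOH / n_oil = (MeOH/32) / (oil/885) = (MeOH * 885) / (32 * oil)
= (53.26 * 885) / (32 * 405.63)
= 3.6313

3.6313


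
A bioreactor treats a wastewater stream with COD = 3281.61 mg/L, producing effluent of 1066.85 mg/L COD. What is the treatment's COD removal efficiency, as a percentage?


eta = (COD_in - COD_out) / COD_in * 100
= (3281.61 - 1066.85) / 3281.61 * 100
= 67.4900%

67.4900%


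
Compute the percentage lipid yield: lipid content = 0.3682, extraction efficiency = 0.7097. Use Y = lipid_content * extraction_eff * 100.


Y = lipid_content * extraction_eff * 100
= 0.3682 * 0.7097 * 100
= 26.1312%

26.1312%


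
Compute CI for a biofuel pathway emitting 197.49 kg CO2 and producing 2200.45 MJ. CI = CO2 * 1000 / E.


CI = CO2 * 1000 / E
= 197.49 * 1000 / 2200.45
= 89.7498 g CO2/MJ

89.7498 g CO2/MJ


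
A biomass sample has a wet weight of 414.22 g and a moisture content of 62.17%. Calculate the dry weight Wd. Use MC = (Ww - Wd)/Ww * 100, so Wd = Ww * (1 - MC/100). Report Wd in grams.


Wd = Ww * (1 - MC/100)
= 414.22 * (1 - 62.17/100)
= 156.6994 g

156.6994 g


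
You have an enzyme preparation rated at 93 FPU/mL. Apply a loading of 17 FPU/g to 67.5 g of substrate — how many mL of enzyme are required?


V = dosage * m_sub / activity
V = 17 * 67.5 / 93
V = 12.3387 mL

12.3387 mL


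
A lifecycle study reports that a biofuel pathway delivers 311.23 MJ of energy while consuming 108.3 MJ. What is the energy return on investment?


EROI = E_out / E_in
= 311.23 / 108.3
= 2.8738

2.8738


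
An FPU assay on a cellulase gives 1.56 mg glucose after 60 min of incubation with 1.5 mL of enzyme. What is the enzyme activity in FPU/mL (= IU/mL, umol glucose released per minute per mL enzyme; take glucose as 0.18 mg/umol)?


Activity = glucose_mg / (0.18 mg/umol * V_mL * t_min)
= 1.56 / (0.18 * 1.5 * 60)
= 0.0963 FPU/mL

0.0963 FPU/mL


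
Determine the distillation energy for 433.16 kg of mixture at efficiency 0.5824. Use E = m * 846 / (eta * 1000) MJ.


E = m * 846 / (eta * 1000)
= 433.16 * 846 / (0.5824 * 1000)
= 629.2125 MJ

629.2125 MJ


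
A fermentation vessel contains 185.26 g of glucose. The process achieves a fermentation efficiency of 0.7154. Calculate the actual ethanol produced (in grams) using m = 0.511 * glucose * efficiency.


Actual ethanol: m = 0.511 * 185.26 * 0.7154
m = 67.7254 g

67.7254 g


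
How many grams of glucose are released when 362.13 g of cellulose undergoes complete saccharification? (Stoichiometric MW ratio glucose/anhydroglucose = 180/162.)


glucose = cellulose * 180/162
= 362.13 * 180/162
= 402.3667 g

402.3667 g


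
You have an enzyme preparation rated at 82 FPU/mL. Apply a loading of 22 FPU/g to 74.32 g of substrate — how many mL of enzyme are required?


V = dosage * m_sub / activity
V = 22 * 74.32 / 82
V = 19.9395 mL

19.9395 mL


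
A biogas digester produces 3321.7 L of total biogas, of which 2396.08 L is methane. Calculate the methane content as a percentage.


CH4% = V_CH4 / V_total * 100
= 2396.08 / 3321.7 * 100
= 72.1341%

72.1341%


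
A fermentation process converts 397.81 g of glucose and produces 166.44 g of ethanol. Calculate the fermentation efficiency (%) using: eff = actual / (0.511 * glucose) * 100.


Fermentation efficiency = (actual / (0.511 * glucose)) * 100
= (166.44 / (0.511 * 397.81)) * 100
= 81.8768%

81.8768%


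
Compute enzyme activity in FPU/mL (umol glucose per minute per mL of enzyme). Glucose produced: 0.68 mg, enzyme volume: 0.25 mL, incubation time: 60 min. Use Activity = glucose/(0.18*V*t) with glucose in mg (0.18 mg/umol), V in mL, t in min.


Activity = glucose_mg / (0.18 mg/umol * V_mL * t_min)
= 0.68 / (0.18 * 0.25 * 60)
= 0.2519 FPU/mL

0.2519 FPU/mL


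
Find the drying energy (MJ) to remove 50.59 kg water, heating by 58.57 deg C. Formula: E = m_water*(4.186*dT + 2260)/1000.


E = m_water * (4.186 * dT + 2260) / 1000
= 50.59 * (4.186 * 58.57 + 2260) / 1000
= 126.7368 MJ

126.7368 MJ


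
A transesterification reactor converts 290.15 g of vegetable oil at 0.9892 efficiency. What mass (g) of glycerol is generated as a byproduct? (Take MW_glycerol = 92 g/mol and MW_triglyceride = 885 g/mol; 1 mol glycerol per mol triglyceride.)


glycerol = oil * conv * (92/885)
= 290.15 * 0.9892 * 92 / 885
= 29.8367 g

29.8367 g


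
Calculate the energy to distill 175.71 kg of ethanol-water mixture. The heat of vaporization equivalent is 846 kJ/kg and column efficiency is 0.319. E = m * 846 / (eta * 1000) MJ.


E = m * 846 / (eta * 1000)
= 175.71 * 846 / (0.319 * 1000)
= 465.9895 MJ

465.9895 MJ


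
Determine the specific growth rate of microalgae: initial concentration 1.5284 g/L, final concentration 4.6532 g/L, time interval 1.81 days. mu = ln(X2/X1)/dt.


mu = ln(X2/X1) / dt
= ln(4.6532/1.5284) / 1.81
= 0.6151 per day

0.6151 per day


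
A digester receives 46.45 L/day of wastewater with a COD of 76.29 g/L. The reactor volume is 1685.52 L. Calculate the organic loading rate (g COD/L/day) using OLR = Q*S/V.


OLR = Q * S / V
= 46.45 * 76.29 / 1685.52
= 2.1024 g/L/day

2.1024 g/L/day


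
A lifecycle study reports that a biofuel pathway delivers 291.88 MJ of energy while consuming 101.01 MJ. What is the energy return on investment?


EROI = E_out / E_in
= 291.88 / 101.01
= 2.8896

2.8896


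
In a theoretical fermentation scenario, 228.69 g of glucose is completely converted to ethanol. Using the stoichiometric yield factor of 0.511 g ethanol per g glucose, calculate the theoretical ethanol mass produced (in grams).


Theoretical ethanol yield: m_EtOH = 0.511 * m_glucose
m_EtOH = 0.511 * 228.69 = 116.8606 g

116.8606 g


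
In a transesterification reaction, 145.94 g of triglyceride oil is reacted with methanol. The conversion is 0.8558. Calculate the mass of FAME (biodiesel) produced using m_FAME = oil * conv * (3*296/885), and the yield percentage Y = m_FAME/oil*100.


m_FAME = oil * conv * (3 * 296 / 885) = oil * conv * (888/885)
= 145.94 * 0.8558 * 888 / 885
= 125.3188 g
Y = m_FAME / oil * 100 = conv * (888/885) * 100
= 0.8558 * 888 / 885 * 100
= 85.87%

125.3188 g FAME; Y = 85.87%


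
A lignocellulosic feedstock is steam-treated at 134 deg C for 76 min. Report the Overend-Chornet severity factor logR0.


logR0 = log10(t * exp((T - 100) / 14.75))
= log10(76 * exp((134 - 100) / 14.75))
= 2.8819

2.8819


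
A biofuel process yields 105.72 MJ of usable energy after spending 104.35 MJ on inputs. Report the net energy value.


NEV = E_out - E_in
= 105.72 - 104.35
= 1.3700 MJ

1.3700 MJ


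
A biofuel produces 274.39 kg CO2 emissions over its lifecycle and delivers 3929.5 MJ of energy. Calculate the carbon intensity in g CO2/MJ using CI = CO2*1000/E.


CI = CO2 * 1000 / E
= 274.39 * 1000 / 3929.5
= 69.8282 g CO2/MJ

69.8282 g CO2/MJ


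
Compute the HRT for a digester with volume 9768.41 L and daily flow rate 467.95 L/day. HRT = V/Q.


HRT = V / Q
= 9768.41 / 467.95
= 20.8749 days

20.8749 days


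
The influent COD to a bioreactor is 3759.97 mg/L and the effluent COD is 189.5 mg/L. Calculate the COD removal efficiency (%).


eta = (COD_in - COD_out) / COD_in * 100
= (3759.97 - 189.5) / 3759.97 * 100
= 94.9601%

94.9601%


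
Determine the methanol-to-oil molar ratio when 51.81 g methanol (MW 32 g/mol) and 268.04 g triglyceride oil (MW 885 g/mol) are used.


Molar ratio = n_MeOH / n_oil = (MeOH/32) / (oil/885) = (MeOH * 885) / (32 * oil)
= (51.81 * 885) / (32 * 268.04)
= 5.3457

5.3457


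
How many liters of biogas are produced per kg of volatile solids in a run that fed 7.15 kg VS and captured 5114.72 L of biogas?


Y = V / VS
= 5114.72 / 7.15
= 715.3455 L/kg VS

715.3455 L/kg VS


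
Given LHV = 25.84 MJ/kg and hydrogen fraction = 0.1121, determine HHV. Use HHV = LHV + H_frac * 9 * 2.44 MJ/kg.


HHV = LHV + H_frac * 9 * 2.44
= 25.84 + 0.1121 * 9 * 2.44
= 28.3017 MJ/kg

28.3017 MJ/kg


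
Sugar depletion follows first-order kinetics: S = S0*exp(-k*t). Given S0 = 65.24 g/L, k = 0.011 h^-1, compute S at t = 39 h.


S = S0 * exp(-k * t)
S = 65.24 * exp(-0.011 * 39)
S = 42.4817 g/L

42.4817 g/L


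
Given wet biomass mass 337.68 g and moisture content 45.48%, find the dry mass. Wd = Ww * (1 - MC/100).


Wd = Ww * (1 - MC/100)
= 337.68 * (1 - 45.48/100)
= 184.1031 g

184.1031 g


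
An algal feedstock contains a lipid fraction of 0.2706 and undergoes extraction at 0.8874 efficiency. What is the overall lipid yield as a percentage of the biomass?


Y = lipid_content * extraction_eff * 100
= 0.2706 * 0.8874 * 100
= 24.0130%

24.0130%


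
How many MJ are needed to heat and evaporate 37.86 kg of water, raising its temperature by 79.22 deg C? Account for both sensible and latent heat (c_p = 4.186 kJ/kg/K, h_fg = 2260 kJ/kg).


E = m_water * (4.186 * dT + 2260) / 1000
= 37.86 * (4.186 * 79.22 + 2260) / 1000
= 98.1185 MJ

98.1185 MJ


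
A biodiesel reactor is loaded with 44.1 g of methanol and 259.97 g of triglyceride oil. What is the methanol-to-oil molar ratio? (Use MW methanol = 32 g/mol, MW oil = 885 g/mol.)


Molar ratio = n_MeOH / n_oil = (MeOH/32) / (oil/885) = (MeOH * 885) / (32 * oil)
= (44.1 * 885) / (32 * 259.97)
= 4.6915

4.6915


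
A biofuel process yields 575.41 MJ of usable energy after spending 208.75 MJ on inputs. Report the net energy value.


NEV = E_out - E_in
= 575.41 - 208.75
= 366.6600 MJ

366.6600 MJ


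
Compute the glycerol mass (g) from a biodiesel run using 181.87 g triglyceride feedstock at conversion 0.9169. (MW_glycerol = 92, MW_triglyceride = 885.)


glycerol = oil * conv * (92/885)
= 181.87 * 0.9169 * 92 / 885
= 17.3351 g

17.3351 g


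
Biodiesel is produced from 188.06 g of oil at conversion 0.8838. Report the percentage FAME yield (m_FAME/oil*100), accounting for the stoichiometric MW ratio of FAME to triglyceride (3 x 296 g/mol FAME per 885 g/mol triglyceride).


m_FAME = oil * conv * (3 * 296 / 885) = oil * conv * (888/885)
= 188.06 * 0.8838 * 888 / 885
= 166.7708 g
Y = m_FAME / oil * 100 = conv * (888/885) * 100
= 0.8838 * 888 / 885 * 100
= 88.68%

88.68%


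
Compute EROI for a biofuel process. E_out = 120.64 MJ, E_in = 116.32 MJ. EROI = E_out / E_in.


EROI = E_out / E_in
= 120.64 / 116.32
= 1.0371

1.0371


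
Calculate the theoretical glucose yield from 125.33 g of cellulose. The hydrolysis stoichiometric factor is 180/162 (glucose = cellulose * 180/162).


glucose = cellulose * 180/162
= 125.33 * 180/162
= 139.2556 g

139.2556 g


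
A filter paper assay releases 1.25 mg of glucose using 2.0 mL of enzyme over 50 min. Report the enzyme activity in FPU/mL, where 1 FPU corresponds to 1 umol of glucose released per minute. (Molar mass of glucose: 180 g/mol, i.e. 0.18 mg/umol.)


Activity = glucose_mg / (0.18 mg/umol * V_mL * t_min)
= 1.25 / (0.18 * 2.0 * 50)
= 0.0694 FPU/mL

0.0694 FPU/mL


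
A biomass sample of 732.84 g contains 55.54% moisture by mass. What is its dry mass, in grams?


Wd = Ww * (1 - MC/100)
= 732.84 * (1 - 55.54/100)
= 325.8207 g

325.8207 g


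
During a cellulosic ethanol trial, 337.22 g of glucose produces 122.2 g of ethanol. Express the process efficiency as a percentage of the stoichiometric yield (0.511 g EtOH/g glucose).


Fermentation efficiency = (actual / (0.511 * glucose)) * 100
= (122.2 / (0.511 * 337.22)) * 100
= 70.9148%

70.9148%


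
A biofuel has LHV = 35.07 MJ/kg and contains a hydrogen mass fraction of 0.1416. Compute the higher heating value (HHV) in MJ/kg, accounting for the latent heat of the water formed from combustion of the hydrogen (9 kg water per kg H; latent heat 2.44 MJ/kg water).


HHV = LHV + H_frac * 9 * 2.44
= 35.07 + 0.1416 * 9 * 2.44
= 38.1795 MJ/kg

38.1795 MJ/kg


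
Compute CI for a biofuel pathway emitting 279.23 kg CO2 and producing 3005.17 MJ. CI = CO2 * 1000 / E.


CI = CO2 * 1000 / E
= 279.23 * 1000 / 3005.17
= 92.9165 g CO2/MJ

92.9165 g CO2/MJ


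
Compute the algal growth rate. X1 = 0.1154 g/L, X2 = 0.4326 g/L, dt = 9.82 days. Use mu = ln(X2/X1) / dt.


mu = ln(X2/X1) / dt
= ln(0.4326/0.1154) / 9.82
= 0.1346 per day

0.1346 per day


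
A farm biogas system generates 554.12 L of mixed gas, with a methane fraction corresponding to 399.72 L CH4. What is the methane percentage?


CH4% = V_CH4 / V_total * 100
= 399.72 / 554.12 * 100
= 72.1360%

72.1360%


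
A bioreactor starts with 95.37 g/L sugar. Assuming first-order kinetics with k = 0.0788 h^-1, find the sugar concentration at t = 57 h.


S = S0 * exp(-k * t)
S = 95.37 * exp(-0.0788 * 57)
S = 1.0684 g/L

1.0684 g/L


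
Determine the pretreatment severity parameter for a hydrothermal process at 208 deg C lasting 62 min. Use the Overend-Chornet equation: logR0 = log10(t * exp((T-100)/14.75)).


logR0 = log10(t * exp((T - 100) / 14.75))
= log10(62 * exp((208 - 100) / 14.75))
= 4.9723

4.9723


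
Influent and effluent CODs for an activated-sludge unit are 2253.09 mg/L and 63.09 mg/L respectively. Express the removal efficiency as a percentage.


eta = (COD_in - COD_out) / COD_in * 100
= (2253.09 - 63.09) / 2253.09 * 100
= 97.1998%

97.1998%
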